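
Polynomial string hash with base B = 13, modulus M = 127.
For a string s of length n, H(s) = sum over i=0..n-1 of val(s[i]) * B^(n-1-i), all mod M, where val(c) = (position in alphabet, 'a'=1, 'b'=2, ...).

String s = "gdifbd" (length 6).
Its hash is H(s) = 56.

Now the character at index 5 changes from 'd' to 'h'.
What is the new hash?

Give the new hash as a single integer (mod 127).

Answer: 60

Derivation:
val('d') = 4, val('h') = 8
Position k = 5, exponent = n-1-k = 0
B^0 mod M = 13^0 mod 127 = 1
Delta = (8 - 4) * 1 mod 127 = 4
New hash = (56 + 4) mod 127 = 60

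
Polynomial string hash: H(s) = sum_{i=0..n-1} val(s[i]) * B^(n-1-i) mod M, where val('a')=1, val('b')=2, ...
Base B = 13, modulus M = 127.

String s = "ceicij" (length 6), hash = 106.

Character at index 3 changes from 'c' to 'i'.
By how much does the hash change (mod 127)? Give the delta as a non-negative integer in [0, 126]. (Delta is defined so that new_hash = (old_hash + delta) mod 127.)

Answer: 125

Derivation:
Delta formula: (val(new) - val(old)) * B^(n-1-k) mod M
  val('i') - val('c') = 9 - 3 = 6
  B^(n-1-k) = 13^2 mod 127 = 42
  Delta = 6 * 42 mod 127 = 125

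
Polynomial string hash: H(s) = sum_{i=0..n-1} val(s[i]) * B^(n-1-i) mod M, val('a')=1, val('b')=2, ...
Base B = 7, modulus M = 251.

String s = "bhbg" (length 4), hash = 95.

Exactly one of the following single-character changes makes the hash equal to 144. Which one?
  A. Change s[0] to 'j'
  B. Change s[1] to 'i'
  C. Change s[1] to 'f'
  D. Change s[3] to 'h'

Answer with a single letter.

Option A: s[0]='b'->'j', delta=(10-2)*7^3 mod 251 = 234, hash=95+234 mod 251 = 78
Option B: s[1]='h'->'i', delta=(9-8)*7^2 mod 251 = 49, hash=95+49 mod 251 = 144 <-- target
Option C: s[1]='h'->'f', delta=(6-8)*7^2 mod 251 = 153, hash=95+153 mod 251 = 248
Option D: s[3]='g'->'h', delta=(8-7)*7^0 mod 251 = 1, hash=95+1 mod 251 = 96

Answer: B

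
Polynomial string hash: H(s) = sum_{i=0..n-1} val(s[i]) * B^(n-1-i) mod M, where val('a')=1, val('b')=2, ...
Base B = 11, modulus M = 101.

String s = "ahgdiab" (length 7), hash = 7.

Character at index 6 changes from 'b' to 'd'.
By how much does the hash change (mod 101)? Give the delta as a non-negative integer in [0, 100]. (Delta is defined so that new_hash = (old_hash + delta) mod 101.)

Delta formula: (val(new) - val(old)) * B^(n-1-k) mod M
  val('d') - val('b') = 4 - 2 = 2
  B^(n-1-k) = 11^0 mod 101 = 1
  Delta = 2 * 1 mod 101 = 2

Answer: 2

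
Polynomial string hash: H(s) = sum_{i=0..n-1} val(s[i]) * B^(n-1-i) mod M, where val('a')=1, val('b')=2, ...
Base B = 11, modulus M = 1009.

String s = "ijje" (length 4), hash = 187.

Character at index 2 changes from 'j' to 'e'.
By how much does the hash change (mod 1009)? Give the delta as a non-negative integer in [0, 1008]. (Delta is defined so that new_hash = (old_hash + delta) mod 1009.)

Delta formula: (val(new) - val(old)) * B^(n-1-k) mod M
  val('e') - val('j') = 5 - 10 = -5
  B^(n-1-k) = 11^1 mod 1009 = 11
  Delta = -5 * 11 mod 1009 = 954

Answer: 954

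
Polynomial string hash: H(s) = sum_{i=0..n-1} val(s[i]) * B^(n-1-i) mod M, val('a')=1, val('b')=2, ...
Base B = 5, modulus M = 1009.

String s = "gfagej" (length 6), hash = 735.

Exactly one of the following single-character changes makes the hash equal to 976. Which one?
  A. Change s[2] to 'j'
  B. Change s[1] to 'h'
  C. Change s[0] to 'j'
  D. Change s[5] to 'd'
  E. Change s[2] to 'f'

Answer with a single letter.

Option A: s[2]='a'->'j', delta=(10-1)*5^3 mod 1009 = 116, hash=735+116 mod 1009 = 851
Option B: s[1]='f'->'h', delta=(8-6)*5^4 mod 1009 = 241, hash=735+241 mod 1009 = 976 <-- target
Option C: s[0]='g'->'j', delta=(10-7)*5^5 mod 1009 = 294, hash=735+294 mod 1009 = 20
Option D: s[5]='j'->'d', delta=(4-10)*5^0 mod 1009 = 1003, hash=735+1003 mod 1009 = 729
Option E: s[2]='a'->'f', delta=(6-1)*5^3 mod 1009 = 625, hash=735+625 mod 1009 = 351

Answer: B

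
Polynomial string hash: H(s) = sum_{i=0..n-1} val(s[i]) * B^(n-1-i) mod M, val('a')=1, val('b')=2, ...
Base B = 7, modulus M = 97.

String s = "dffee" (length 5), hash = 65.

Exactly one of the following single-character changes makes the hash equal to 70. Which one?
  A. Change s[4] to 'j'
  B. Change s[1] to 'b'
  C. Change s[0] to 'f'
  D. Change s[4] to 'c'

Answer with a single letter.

Option A: s[4]='e'->'j', delta=(10-5)*7^0 mod 97 = 5, hash=65+5 mod 97 = 70 <-- target
Option B: s[1]='f'->'b', delta=(2-6)*7^3 mod 97 = 83, hash=65+83 mod 97 = 51
Option C: s[0]='d'->'f', delta=(6-4)*7^4 mod 97 = 49, hash=65+49 mod 97 = 17
Option D: s[4]='e'->'c', delta=(3-5)*7^0 mod 97 = 95, hash=65+95 mod 97 = 63

Answer: A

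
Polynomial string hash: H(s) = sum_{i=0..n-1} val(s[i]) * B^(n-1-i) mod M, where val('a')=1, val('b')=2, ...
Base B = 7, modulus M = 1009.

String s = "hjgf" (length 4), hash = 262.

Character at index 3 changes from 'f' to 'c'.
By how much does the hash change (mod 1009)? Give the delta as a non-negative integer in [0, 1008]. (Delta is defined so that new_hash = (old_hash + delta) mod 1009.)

Answer: 1006

Derivation:
Delta formula: (val(new) - val(old)) * B^(n-1-k) mod M
  val('c') - val('f') = 3 - 6 = -3
  B^(n-1-k) = 7^0 mod 1009 = 1
  Delta = -3 * 1 mod 1009 = 1006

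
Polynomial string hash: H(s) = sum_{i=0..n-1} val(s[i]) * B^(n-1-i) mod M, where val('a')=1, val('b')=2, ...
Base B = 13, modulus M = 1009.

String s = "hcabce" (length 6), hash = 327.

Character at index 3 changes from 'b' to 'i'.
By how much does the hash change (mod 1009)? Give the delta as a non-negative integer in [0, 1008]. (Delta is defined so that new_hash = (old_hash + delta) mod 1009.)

Answer: 174

Derivation:
Delta formula: (val(new) - val(old)) * B^(n-1-k) mod M
  val('i') - val('b') = 9 - 2 = 7
  B^(n-1-k) = 13^2 mod 1009 = 169
  Delta = 7 * 169 mod 1009 = 174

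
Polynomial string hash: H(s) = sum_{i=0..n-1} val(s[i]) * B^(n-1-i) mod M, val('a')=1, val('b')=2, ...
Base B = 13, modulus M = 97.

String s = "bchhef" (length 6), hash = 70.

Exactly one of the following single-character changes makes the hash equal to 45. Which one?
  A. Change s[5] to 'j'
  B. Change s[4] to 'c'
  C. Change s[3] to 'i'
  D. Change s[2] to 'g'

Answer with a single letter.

Answer: C

Derivation:
Option A: s[5]='f'->'j', delta=(10-6)*13^0 mod 97 = 4, hash=70+4 mod 97 = 74
Option B: s[4]='e'->'c', delta=(3-5)*13^1 mod 97 = 71, hash=70+71 mod 97 = 44
Option C: s[3]='h'->'i', delta=(9-8)*13^2 mod 97 = 72, hash=70+72 mod 97 = 45 <-- target
Option D: s[2]='h'->'g', delta=(7-8)*13^3 mod 97 = 34, hash=70+34 mod 97 = 7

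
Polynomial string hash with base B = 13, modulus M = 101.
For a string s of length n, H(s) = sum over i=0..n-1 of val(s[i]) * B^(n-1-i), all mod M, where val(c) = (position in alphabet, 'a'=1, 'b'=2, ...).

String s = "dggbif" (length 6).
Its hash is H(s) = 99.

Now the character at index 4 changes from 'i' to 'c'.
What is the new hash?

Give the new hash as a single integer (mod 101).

val('i') = 9, val('c') = 3
Position k = 4, exponent = n-1-k = 1
B^1 mod M = 13^1 mod 101 = 13
Delta = (3 - 9) * 13 mod 101 = 23
New hash = (99 + 23) mod 101 = 21

Answer: 21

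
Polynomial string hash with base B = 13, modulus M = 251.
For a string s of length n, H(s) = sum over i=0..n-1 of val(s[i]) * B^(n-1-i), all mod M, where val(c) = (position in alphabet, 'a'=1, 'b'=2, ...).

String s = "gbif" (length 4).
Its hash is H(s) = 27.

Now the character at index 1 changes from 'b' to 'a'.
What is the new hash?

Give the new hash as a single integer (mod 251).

Answer: 109

Derivation:
val('b') = 2, val('a') = 1
Position k = 1, exponent = n-1-k = 2
B^2 mod M = 13^2 mod 251 = 169
Delta = (1 - 2) * 169 mod 251 = 82
New hash = (27 + 82) mod 251 = 109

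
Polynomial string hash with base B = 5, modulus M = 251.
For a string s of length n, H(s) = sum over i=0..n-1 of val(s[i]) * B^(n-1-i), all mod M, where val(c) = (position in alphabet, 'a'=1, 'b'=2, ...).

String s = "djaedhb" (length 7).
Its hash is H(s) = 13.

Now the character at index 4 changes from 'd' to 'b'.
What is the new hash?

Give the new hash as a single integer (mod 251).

val('d') = 4, val('b') = 2
Position k = 4, exponent = n-1-k = 2
B^2 mod M = 5^2 mod 251 = 25
Delta = (2 - 4) * 25 mod 251 = 201
New hash = (13 + 201) mod 251 = 214

Answer: 214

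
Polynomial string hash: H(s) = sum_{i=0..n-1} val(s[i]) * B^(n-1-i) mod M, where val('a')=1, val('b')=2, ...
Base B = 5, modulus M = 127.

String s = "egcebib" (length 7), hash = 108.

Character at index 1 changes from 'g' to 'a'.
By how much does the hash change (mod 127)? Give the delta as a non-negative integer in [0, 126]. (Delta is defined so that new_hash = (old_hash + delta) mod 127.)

Delta formula: (val(new) - val(old)) * B^(n-1-k) mod M
  val('a') - val('g') = 1 - 7 = -6
  B^(n-1-k) = 5^5 mod 127 = 77
  Delta = -6 * 77 mod 127 = 46

Answer: 46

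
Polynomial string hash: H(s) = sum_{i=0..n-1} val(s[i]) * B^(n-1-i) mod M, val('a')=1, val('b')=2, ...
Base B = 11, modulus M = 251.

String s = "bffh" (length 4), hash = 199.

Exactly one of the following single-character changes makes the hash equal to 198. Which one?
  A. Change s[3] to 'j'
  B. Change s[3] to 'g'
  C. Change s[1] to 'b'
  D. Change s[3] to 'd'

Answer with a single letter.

Option A: s[3]='h'->'j', delta=(10-8)*11^0 mod 251 = 2, hash=199+2 mod 251 = 201
Option B: s[3]='h'->'g', delta=(7-8)*11^0 mod 251 = 250, hash=199+250 mod 251 = 198 <-- target
Option C: s[1]='f'->'b', delta=(2-6)*11^2 mod 251 = 18, hash=199+18 mod 251 = 217
Option D: s[3]='h'->'d', delta=(4-8)*11^0 mod 251 = 247, hash=199+247 mod 251 = 195

Answer: B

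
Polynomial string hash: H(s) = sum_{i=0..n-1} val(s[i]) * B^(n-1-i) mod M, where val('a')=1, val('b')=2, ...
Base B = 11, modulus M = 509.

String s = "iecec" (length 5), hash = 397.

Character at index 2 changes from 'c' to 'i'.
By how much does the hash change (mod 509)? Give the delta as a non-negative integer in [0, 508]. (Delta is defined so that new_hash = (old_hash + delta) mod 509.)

Answer: 217

Derivation:
Delta formula: (val(new) - val(old)) * B^(n-1-k) mod M
  val('i') - val('c') = 9 - 3 = 6
  B^(n-1-k) = 11^2 mod 509 = 121
  Delta = 6 * 121 mod 509 = 217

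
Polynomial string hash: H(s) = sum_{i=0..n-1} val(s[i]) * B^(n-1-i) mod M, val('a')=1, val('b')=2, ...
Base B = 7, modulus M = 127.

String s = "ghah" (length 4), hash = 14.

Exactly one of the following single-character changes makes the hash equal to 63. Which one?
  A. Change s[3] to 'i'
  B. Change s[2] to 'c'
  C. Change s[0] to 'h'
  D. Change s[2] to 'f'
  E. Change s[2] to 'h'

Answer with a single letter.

Answer: E

Derivation:
Option A: s[3]='h'->'i', delta=(9-8)*7^0 mod 127 = 1, hash=14+1 mod 127 = 15
Option B: s[2]='a'->'c', delta=(3-1)*7^1 mod 127 = 14, hash=14+14 mod 127 = 28
Option C: s[0]='g'->'h', delta=(8-7)*7^3 mod 127 = 89, hash=14+89 mod 127 = 103
Option D: s[2]='a'->'f', delta=(6-1)*7^1 mod 127 = 35, hash=14+35 mod 127 = 49
Option E: s[2]='a'->'h', delta=(8-1)*7^1 mod 127 = 49, hash=14+49 mod 127 = 63 <-- target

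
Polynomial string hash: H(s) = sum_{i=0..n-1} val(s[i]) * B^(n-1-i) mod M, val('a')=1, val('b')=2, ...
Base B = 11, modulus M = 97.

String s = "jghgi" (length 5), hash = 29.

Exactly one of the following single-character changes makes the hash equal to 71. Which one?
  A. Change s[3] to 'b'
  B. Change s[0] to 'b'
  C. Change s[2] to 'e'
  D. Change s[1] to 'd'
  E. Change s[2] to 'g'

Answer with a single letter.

Answer: A

Derivation:
Option A: s[3]='g'->'b', delta=(2-7)*11^1 mod 97 = 42, hash=29+42 mod 97 = 71 <-- target
Option B: s[0]='j'->'b', delta=(2-10)*11^4 mod 97 = 48, hash=29+48 mod 97 = 77
Option C: s[2]='h'->'e', delta=(5-8)*11^2 mod 97 = 25, hash=29+25 mod 97 = 54
Option D: s[1]='g'->'d', delta=(4-7)*11^3 mod 97 = 81, hash=29+81 mod 97 = 13
Option E: s[2]='h'->'g', delta=(7-8)*11^2 mod 97 = 73, hash=29+73 mod 97 = 5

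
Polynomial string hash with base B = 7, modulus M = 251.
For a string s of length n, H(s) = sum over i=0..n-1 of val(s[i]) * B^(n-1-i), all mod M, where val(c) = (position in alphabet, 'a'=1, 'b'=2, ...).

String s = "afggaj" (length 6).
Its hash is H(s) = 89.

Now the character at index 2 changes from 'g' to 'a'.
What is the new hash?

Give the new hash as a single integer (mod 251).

val('g') = 7, val('a') = 1
Position k = 2, exponent = n-1-k = 3
B^3 mod M = 7^3 mod 251 = 92
Delta = (1 - 7) * 92 mod 251 = 201
New hash = (89 + 201) mod 251 = 39

Answer: 39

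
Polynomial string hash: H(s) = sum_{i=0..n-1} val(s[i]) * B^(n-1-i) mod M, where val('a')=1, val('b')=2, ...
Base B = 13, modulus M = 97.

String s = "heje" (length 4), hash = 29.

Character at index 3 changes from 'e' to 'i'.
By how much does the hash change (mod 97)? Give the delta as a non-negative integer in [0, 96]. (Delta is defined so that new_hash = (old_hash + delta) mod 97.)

Delta formula: (val(new) - val(old)) * B^(n-1-k) mod M
  val('i') - val('e') = 9 - 5 = 4
  B^(n-1-k) = 13^0 mod 97 = 1
  Delta = 4 * 1 mod 97 = 4

Answer: 4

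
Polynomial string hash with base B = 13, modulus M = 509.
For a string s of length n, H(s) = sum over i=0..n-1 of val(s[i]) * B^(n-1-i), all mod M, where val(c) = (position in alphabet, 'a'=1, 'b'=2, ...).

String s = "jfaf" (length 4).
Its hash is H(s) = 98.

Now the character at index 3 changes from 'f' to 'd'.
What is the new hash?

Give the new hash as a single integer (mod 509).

Answer: 96

Derivation:
val('f') = 6, val('d') = 4
Position k = 3, exponent = n-1-k = 0
B^0 mod M = 13^0 mod 509 = 1
Delta = (4 - 6) * 1 mod 509 = 507
New hash = (98 + 507) mod 509 = 96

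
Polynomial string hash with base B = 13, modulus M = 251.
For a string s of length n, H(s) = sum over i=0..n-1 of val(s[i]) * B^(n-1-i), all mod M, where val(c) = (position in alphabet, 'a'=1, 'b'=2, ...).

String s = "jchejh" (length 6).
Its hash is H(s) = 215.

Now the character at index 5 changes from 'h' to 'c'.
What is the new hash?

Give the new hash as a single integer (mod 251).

val('h') = 8, val('c') = 3
Position k = 5, exponent = n-1-k = 0
B^0 mod M = 13^0 mod 251 = 1
Delta = (3 - 8) * 1 mod 251 = 246
New hash = (215 + 246) mod 251 = 210

Answer: 210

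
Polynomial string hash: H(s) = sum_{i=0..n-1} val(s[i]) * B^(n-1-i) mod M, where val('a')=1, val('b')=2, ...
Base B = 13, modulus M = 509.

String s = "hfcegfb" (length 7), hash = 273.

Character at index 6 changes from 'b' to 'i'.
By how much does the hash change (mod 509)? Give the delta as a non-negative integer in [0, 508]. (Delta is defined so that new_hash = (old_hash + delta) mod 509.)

Answer: 7

Derivation:
Delta formula: (val(new) - val(old)) * B^(n-1-k) mod M
  val('i') - val('b') = 9 - 2 = 7
  B^(n-1-k) = 13^0 mod 509 = 1
  Delta = 7 * 1 mod 509 = 7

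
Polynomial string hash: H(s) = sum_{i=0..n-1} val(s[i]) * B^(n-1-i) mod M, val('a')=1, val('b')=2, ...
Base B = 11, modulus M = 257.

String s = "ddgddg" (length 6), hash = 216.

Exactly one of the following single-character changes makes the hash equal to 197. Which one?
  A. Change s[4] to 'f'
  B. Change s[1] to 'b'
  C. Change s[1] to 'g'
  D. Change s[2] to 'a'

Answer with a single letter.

Answer: D

Derivation:
Option A: s[4]='d'->'f', delta=(6-4)*11^1 mod 257 = 22, hash=216+22 mod 257 = 238
Option B: s[1]='d'->'b', delta=(2-4)*11^4 mod 257 = 16, hash=216+16 mod 257 = 232
Option C: s[1]='d'->'g', delta=(7-4)*11^4 mod 257 = 233, hash=216+233 mod 257 = 192
Option D: s[2]='g'->'a', delta=(1-7)*11^3 mod 257 = 238, hash=216+238 mod 257 = 197 <-- target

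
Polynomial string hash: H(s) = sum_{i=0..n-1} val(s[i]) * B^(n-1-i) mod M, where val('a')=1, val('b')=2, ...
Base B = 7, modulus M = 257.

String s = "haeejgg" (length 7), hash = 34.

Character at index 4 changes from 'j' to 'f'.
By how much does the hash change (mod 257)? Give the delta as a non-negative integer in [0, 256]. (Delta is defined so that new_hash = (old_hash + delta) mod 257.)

Delta formula: (val(new) - val(old)) * B^(n-1-k) mod M
  val('f') - val('j') = 6 - 10 = -4
  B^(n-1-k) = 7^2 mod 257 = 49
  Delta = -4 * 49 mod 257 = 61

Answer: 61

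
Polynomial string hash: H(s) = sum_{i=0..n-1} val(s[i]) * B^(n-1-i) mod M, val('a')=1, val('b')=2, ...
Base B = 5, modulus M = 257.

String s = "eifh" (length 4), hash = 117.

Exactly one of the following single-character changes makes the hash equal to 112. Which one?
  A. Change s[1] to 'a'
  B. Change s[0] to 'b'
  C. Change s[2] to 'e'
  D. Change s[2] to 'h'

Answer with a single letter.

Answer: C

Derivation:
Option A: s[1]='i'->'a', delta=(1-9)*5^2 mod 257 = 57, hash=117+57 mod 257 = 174
Option B: s[0]='e'->'b', delta=(2-5)*5^3 mod 257 = 139, hash=117+139 mod 257 = 256
Option C: s[2]='f'->'e', delta=(5-6)*5^1 mod 257 = 252, hash=117+252 mod 257 = 112 <-- target
Option D: s[2]='f'->'h', delta=(8-6)*5^1 mod 257 = 10, hash=117+10 mod 257 = 127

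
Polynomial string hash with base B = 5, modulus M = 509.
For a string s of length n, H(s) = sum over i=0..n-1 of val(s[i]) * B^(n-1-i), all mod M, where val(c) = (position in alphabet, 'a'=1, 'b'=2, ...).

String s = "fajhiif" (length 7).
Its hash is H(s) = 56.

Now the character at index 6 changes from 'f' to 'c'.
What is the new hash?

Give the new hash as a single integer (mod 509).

val('f') = 6, val('c') = 3
Position k = 6, exponent = n-1-k = 0
B^0 mod M = 5^0 mod 509 = 1
Delta = (3 - 6) * 1 mod 509 = 506
New hash = (56 + 506) mod 509 = 53

Answer: 53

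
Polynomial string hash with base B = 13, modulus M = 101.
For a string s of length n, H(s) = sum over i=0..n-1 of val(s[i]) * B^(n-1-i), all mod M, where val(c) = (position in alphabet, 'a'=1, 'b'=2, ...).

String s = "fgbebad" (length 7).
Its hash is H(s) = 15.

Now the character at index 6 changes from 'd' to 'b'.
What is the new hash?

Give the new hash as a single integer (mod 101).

val('d') = 4, val('b') = 2
Position k = 6, exponent = n-1-k = 0
B^0 mod M = 13^0 mod 101 = 1
Delta = (2 - 4) * 1 mod 101 = 99
New hash = (15 + 99) mod 101 = 13

Answer: 13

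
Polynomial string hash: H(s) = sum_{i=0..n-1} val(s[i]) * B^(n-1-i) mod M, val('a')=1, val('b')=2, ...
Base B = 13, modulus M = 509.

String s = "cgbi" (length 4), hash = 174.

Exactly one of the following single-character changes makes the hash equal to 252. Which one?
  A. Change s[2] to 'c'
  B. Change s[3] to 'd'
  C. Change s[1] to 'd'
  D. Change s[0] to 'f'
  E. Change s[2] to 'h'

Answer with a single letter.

Option A: s[2]='b'->'c', delta=(3-2)*13^1 mod 509 = 13, hash=174+13 mod 509 = 187
Option B: s[3]='i'->'d', delta=(4-9)*13^0 mod 509 = 504, hash=174+504 mod 509 = 169
Option C: s[1]='g'->'d', delta=(4-7)*13^2 mod 509 = 2, hash=174+2 mod 509 = 176
Option D: s[0]='c'->'f', delta=(6-3)*13^3 mod 509 = 483, hash=174+483 mod 509 = 148
Option E: s[2]='b'->'h', delta=(8-2)*13^1 mod 509 = 78, hash=174+78 mod 509 = 252 <-- target

Answer: E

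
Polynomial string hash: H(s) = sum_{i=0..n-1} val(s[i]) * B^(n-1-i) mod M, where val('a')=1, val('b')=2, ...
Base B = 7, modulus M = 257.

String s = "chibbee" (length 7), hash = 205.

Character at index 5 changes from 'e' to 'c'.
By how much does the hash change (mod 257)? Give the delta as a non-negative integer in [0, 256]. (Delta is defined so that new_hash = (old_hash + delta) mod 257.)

Answer: 243

Derivation:
Delta formula: (val(new) - val(old)) * B^(n-1-k) mod M
  val('c') - val('e') = 3 - 5 = -2
  B^(n-1-k) = 7^1 mod 257 = 7
  Delta = -2 * 7 mod 257 = 243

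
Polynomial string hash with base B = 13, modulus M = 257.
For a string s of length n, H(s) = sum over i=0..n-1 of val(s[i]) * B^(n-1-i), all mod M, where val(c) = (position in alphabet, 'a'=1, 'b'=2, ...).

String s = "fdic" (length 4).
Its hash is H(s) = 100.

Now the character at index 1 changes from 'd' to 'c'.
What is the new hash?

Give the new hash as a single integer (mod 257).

Answer: 188

Derivation:
val('d') = 4, val('c') = 3
Position k = 1, exponent = n-1-k = 2
B^2 mod M = 13^2 mod 257 = 169
Delta = (3 - 4) * 169 mod 257 = 88
New hash = (100 + 88) mod 257 = 188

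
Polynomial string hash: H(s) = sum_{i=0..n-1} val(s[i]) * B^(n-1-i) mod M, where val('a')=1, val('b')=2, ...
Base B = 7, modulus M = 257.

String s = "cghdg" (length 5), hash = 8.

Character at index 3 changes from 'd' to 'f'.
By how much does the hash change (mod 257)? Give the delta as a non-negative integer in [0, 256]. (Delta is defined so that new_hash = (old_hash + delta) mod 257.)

Answer: 14

Derivation:
Delta formula: (val(new) - val(old)) * B^(n-1-k) mod M
  val('f') - val('d') = 6 - 4 = 2
  B^(n-1-k) = 7^1 mod 257 = 7
  Delta = 2 * 7 mod 257 = 14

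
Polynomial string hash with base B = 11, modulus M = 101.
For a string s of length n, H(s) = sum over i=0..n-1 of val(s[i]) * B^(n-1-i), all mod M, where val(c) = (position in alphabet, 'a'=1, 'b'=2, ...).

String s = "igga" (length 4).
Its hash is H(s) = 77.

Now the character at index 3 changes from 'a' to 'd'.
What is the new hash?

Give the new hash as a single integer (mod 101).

Answer: 80

Derivation:
val('a') = 1, val('d') = 4
Position k = 3, exponent = n-1-k = 0
B^0 mod M = 11^0 mod 101 = 1
Delta = (4 - 1) * 1 mod 101 = 3
New hash = (77 + 3) mod 101 = 80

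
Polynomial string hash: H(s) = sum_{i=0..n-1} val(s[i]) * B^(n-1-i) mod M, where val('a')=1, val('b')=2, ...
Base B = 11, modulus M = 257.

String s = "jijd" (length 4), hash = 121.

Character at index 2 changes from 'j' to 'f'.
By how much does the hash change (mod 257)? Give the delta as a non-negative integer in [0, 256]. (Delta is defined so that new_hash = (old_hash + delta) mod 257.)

Delta formula: (val(new) - val(old)) * B^(n-1-k) mod M
  val('f') - val('j') = 6 - 10 = -4
  B^(n-1-k) = 11^1 mod 257 = 11
  Delta = -4 * 11 mod 257 = 213

Answer: 213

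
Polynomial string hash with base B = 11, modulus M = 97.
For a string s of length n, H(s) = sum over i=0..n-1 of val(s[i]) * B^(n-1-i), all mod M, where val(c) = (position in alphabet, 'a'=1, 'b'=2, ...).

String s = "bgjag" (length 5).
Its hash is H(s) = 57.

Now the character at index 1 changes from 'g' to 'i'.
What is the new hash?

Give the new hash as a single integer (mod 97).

val('g') = 7, val('i') = 9
Position k = 1, exponent = n-1-k = 3
B^3 mod M = 11^3 mod 97 = 70
Delta = (9 - 7) * 70 mod 97 = 43
New hash = (57 + 43) mod 97 = 3

Answer: 3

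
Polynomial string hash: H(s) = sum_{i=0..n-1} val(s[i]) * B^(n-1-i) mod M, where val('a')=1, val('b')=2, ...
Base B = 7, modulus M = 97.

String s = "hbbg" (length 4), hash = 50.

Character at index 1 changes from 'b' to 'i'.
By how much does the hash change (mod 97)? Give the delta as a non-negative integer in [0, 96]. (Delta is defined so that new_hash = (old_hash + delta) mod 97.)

Delta formula: (val(new) - val(old)) * B^(n-1-k) mod M
  val('i') - val('b') = 9 - 2 = 7
  B^(n-1-k) = 7^2 mod 97 = 49
  Delta = 7 * 49 mod 97 = 52

Answer: 52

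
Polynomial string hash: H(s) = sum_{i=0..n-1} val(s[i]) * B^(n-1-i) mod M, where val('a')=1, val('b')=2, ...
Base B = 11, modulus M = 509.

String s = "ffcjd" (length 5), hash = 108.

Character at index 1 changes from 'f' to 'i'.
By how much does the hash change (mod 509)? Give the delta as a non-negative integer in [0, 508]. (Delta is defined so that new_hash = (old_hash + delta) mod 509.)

Answer: 430

Derivation:
Delta formula: (val(new) - val(old)) * B^(n-1-k) mod M
  val('i') - val('f') = 9 - 6 = 3
  B^(n-1-k) = 11^3 mod 509 = 313
  Delta = 3 * 313 mod 509 = 430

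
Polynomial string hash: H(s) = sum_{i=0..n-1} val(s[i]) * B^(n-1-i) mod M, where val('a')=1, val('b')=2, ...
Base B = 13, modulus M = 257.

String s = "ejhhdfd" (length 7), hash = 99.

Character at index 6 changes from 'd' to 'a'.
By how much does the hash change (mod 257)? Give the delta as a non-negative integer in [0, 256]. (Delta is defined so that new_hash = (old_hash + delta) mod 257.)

Delta formula: (val(new) - val(old)) * B^(n-1-k) mod M
  val('a') - val('d') = 1 - 4 = -3
  B^(n-1-k) = 13^0 mod 257 = 1
  Delta = -3 * 1 mod 257 = 254

Answer: 254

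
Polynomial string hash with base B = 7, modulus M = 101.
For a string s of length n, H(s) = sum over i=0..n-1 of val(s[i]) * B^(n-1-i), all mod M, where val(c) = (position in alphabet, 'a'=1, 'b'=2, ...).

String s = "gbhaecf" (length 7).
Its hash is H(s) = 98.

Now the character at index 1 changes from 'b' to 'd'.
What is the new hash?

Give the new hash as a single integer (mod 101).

val('b') = 2, val('d') = 4
Position k = 1, exponent = n-1-k = 5
B^5 mod M = 7^5 mod 101 = 41
Delta = (4 - 2) * 41 mod 101 = 82
New hash = (98 + 82) mod 101 = 79

Answer: 79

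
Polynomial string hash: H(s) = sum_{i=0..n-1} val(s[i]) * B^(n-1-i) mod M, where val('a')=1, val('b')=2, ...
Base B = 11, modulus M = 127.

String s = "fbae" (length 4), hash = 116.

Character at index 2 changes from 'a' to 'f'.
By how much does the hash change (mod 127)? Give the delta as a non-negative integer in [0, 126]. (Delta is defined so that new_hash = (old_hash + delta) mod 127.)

Answer: 55

Derivation:
Delta formula: (val(new) - val(old)) * B^(n-1-k) mod M
  val('f') - val('a') = 6 - 1 = 5
  B^(n-1-k) = 11^1 mod 127 = 11
  Delta = 5 * 11 mod 127 = 55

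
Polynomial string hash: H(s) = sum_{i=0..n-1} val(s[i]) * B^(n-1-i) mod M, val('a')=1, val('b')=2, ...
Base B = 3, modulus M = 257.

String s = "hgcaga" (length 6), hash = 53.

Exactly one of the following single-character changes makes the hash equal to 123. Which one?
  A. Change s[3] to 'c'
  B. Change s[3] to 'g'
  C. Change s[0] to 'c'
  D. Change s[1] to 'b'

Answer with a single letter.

Answer: C

Derivation:
Option A: s[3]='a'->'c', delta=(3-1)*3^2 mod 257 = 18, hash=53+18 mod 257 = 71
Option B: s[3]='a'->'g', delta=(7-1)*3^2 mod 257 = 54, hash=53+54 mod 257 = 107
Option C: s[0]='h'->'c', delta=(3-8)*3^5 mod 257 = 70, hash=53+70 mod 257 = 123 <-- target
Option D: s[1]='g'->'b', delta=(2-7)*3^4 mod 257 = 109, hash=53+109 mod 257 = 162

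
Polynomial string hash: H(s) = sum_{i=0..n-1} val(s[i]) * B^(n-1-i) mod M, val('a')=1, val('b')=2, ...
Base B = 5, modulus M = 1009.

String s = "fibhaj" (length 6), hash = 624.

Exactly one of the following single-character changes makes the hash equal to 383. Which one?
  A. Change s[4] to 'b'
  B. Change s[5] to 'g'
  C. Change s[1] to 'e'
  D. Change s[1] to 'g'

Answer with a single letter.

Answer: D

Derivation:
Option A: s[4]='a'->'b', delta=(2-1)*5^1 mod 1009 = 5, hash=624+5 mod 1009 = 629
Option B: s[5]='j'->'g', delta=(7-10)*5^0 mod 1009 = 1006, hash=624+1006 mod 1009 = 621
Option C: s[1]='i'->'e', delta=(5-9)*5^4 mod 1009 = 527, hash=624+527 mod 1009 = 142
Option D: s[1]='i'->'g', delta=(7-9)*5^4 mod 1009 = 768, hash=624+768 mod 1009 = 383 <-- target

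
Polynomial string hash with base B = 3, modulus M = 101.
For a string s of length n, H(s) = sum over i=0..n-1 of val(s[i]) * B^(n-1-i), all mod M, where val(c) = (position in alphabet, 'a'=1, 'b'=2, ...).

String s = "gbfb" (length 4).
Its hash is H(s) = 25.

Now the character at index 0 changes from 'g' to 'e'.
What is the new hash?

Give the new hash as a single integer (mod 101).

Answer: 72

Derivation:
val('g') = 7, val('e') = 5
Position k = 0, exponent = n-1-k = 3
B^3 mod M = 3^3 mod 101 = 27
Delta = (5 - 7) * 27 mod 101 = 47
New hash = (25 + 47) mod 101 = 72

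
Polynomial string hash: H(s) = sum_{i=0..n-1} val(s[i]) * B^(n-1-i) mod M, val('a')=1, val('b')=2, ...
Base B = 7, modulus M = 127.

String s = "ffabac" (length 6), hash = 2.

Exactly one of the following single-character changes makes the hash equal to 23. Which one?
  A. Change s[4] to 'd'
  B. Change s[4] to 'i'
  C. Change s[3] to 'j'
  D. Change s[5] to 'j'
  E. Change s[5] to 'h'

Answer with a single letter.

Option A: s[4]='a'->'d', delta=(4-1)*7^1 mod 127 = 21, hash=2+21 mod 127 = 23 <-- target
Option B: s[4]='a'->'i', delta=(9-1)*7^1 mod 127 = 56, hash=2+56 mod 127 = 58
Option C: s[3]='b'->'j', delta=(10-2)*7^2 mod 127 = 11, hash=2+11 mod 127 = 13
Option D: s[5]='c'->'j', delta=(10-3)*7^0 mod 127 = 7, hash=2+7 mod 127 = 9
Option E: s[5]='c'->'h', delta=(8-3)*7^0 mod 127 = 5, hash=2+5 mod 127 = 7

Answer: A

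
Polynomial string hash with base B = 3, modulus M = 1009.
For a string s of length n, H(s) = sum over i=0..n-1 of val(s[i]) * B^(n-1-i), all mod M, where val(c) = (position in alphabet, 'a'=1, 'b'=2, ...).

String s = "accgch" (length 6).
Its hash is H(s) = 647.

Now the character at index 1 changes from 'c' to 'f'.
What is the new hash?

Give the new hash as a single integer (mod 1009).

Answer: 890

Derivation:
val('c') = 3, val('f') = 6
Position k = 1, exponent = n-1-k = 4
B^4 mod M = 3^4 mod 1009 = 81
Delta = (6 - 3) * 81 mod 1009 = 243
New hash = (647 + 243) mod 1009 = 890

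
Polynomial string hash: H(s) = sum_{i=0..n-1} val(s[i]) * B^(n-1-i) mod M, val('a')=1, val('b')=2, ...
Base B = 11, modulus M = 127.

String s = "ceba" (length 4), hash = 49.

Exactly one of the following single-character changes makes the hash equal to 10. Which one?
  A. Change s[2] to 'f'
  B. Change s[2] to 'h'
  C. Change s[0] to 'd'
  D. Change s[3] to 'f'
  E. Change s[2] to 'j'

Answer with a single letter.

Answer: E

Derivation:
Option A: s[2]='b'->'f', delta=(6-2)*11^1 mod 127 = 44, hash=49+44 mod 127 = 93
Option B: s[2]='b'->'h', delta=(8-2)*11^1 mod 127 = 66, hash=49+66 mod 127 = 115
Option C: s[0]='c'->'d', delta=(4-3)*11^3 mod 127 = 61, hash=49+61 mod 127 = 110
Option D: s[3]='a'->'f', delta=(6-1)*11^0 mod 127 = 5, hash=49+5 mod 127 = 54
Option E: s[2]='b'->'j', delta=(10-2)*11^1 mod 127 = 88, hash=49+88 mod 127 = 10 <-- target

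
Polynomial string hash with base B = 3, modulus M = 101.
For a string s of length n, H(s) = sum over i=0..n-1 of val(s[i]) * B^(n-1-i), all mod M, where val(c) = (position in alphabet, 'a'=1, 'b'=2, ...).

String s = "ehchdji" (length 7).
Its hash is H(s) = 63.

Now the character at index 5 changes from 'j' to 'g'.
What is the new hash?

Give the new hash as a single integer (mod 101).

val('j') = 10, val('g') = 7
Position k = 5, exponent = n-1-k = 1
B^1 mod M = 3^1 mod 101 = 3
Delta = (7 - 10) * 3 mod 101 = 92
New hash = (63 + 92) mod 101 = 54

Answer: 54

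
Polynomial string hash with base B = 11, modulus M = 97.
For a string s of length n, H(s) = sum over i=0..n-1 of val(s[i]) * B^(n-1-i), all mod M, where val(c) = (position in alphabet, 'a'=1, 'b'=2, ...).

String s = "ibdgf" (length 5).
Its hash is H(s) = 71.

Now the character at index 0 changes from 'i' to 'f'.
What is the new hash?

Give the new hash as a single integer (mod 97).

Answer: 89

Derivation:
val('i') = 9, val('f') = 6
Position k = 0, exponent = n-1-k = 4
B^4 mod M = 11^4 mod 97 = 91
Delta = (6 - 9) * 91 mod 97 = 18
New hash = (71 + 18) mod 97 = 89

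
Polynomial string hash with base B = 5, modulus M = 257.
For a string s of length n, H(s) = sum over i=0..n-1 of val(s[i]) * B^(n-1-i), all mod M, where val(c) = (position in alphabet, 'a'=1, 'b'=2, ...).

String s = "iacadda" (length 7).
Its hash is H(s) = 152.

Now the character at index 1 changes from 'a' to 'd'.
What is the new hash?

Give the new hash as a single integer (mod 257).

val('a') = 1, val('d') = 4
Position k = 1, exponent = n-1-k = 5
B^5 mod M = 5^5 mod 257 = 41
Delta = (4 - 1) * 41 mod 257 = 123
New hash = (152 + 123) mod 257 = 18

Answer: 18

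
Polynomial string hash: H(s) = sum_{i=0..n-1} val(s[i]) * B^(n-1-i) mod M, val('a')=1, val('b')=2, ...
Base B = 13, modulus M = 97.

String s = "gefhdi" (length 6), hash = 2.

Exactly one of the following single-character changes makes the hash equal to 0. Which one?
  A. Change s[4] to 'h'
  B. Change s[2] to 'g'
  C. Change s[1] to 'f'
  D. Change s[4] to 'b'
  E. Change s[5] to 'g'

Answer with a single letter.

Answer: E

Derivation:
Option A: s[4]='d'->'h', delta=(8-4)*13^1 mod 97 = 52, hash=2+52 mod 97 = 54
Option B: s[2]='f'->'g', delta=(7-6)*13^3 mod 97 = 63, hash=2+63 mod 97 = 65
Option C: s[1]='e'->'f', delta=(6-5)*13^4 mod 97 = 43, hash=2+43 mod 97 = 45
Option D: s[4]='d'->'b', delta=(2-4)*13^1 mod 97 = 71, hash=2+71 mod 97 = 73
Option E: s[5]='i'->'g', delta=(7-9)*13^0 mod 97 = 95, hash=2+95 mod 97 = 0 <-- target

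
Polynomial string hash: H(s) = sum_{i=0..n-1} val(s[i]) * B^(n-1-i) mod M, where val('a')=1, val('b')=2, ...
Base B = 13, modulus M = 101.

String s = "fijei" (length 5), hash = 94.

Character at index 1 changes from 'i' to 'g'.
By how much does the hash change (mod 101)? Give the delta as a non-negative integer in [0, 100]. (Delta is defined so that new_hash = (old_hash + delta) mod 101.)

Delta formula: (val(new) - val(old)) * B^(n-1-k) mod M
  val('g') - val('i') = 7 - 9 = -2
  B^(n-1-k) = 13^3 mod 101 = 76
  Delta = -2 * 76 mod 101 = 50

Answer: 50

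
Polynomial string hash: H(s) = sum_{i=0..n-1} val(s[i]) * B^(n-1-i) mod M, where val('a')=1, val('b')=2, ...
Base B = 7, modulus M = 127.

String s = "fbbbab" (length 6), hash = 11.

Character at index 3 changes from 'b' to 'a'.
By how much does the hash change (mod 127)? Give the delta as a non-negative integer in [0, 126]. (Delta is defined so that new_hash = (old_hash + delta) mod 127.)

Answer: 78

Derivation:
Delta formula: (val(new) - val(old)) * B^(n-1-k) mod M
  val('a') - val('b') = 1 - 2 = -1
  B^(n-1-k) = 7^2 mod 127 = 49
  Delta = -1 * 49 mod 127 = 78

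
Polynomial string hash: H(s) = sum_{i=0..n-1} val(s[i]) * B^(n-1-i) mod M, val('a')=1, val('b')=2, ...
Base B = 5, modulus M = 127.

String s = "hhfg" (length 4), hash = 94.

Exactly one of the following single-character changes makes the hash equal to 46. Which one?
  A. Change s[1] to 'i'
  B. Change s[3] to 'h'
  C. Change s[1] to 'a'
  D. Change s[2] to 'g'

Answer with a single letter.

Answer: C

Derivation:
Option A: s[1]='h'->'i', delta=(9-8)*5^2 mod 127 = 25, hash=94+25 mod 127 = 119
Option B: s[3]='g'->'h', delta=(8-7)*5^0 mod 127 = 1, hash=94+1 mod 127 = 95
Option C: s[1]='h'->'a', delta=(1-8)*5^2 mod 127 = 79, hash=94+79 mod 127 = 46 <-- target
Option D: s[2]='f'->'g', delta=(7-6)*5^1 mod 127 = 5, hash=94+5 mod 127 = 99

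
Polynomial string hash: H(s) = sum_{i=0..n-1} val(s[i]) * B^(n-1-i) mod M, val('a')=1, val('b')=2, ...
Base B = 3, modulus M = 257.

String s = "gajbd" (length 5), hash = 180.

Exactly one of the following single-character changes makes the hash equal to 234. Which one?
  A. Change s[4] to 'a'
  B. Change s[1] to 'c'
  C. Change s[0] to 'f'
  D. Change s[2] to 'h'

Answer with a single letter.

Option A: s[4]='d'->'a', delta=(1-4)*3^0 mod 257 = 254, hash=180+254 mod 257 = 177
Option B: s[1]='a'->'c', delta=(3-1)*3^3 mod 257 = 54, hash=180+54 mod 257 = 234 <-- target
Option C: s[0]='g'->'f', delta=(6-7)*3^4 mod 257 = 176, hash=180+176 mod 257 = 99
Option D: s[2]='j'->'h', delta=(8-10)*3^2 mod 257 = 239, hash=180+239 mod 257 = 162

Answer: B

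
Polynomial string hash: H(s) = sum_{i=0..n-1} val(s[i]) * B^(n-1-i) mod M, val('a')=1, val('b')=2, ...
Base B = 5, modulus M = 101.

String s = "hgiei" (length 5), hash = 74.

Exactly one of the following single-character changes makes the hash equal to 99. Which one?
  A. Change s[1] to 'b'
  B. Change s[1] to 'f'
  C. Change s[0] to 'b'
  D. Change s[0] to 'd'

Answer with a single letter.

Answer: D

Derivation:
Option A: s[1]='g'->'b', delta=(2-7)*5^3 mod 101 = 82, hash=74+82 mod 101 = 55
Option B: s[1]='g'->'f', delta=(6-7)*5^3 mod 101 = 77, hash=74+77 mod 101 = 50
Option C: s[0]='h'->'b', delta=(2-8)*5^4 mod 101 = 88, hash=74+88 mod 101 = 61
Option D: s[0]='h'->'d', delta=(4-8)*5^4 mod 101 = 25, hash=74+25 mod 101 = 99 <-- target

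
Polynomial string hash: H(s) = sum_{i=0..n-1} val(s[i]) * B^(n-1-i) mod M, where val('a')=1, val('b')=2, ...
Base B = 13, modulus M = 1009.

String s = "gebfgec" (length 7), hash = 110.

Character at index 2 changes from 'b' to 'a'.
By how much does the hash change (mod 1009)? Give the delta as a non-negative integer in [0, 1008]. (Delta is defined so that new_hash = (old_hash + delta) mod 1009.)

Answer: 700

Derivation:
Delta formula: (val(new) - val(old)) * B^(n-1-k) mod M
  val('a') - val('b') = 1 - 2 = -1
  B^(n-1-k) = 13^4 mod 1009 = 309
  Delta = -1 * 309 mod 1009 = 700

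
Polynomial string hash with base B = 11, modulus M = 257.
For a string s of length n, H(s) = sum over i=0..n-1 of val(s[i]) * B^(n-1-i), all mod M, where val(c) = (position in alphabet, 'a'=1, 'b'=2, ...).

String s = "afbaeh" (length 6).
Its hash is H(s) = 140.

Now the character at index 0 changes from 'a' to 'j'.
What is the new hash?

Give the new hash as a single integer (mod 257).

val('a') = 1, val('j') = 10
Position k = 0, exponent = n-1-k = 5
B^5 mod M = 11^5 mod 257 = 169
Delta = (10 - 1) * 169 mod 257 = 236
New hash = (140 + 236) mod 257 = 119

Answer: 119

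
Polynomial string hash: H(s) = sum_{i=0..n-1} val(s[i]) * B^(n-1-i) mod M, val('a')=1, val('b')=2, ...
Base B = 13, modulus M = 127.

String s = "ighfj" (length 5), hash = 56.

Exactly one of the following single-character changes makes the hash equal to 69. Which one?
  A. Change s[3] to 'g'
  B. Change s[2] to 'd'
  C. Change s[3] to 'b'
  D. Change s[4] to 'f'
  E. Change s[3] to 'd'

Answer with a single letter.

Option A: s[3]='f'->'g', delta=(7-6)*13^1 mod 127 = 13, hash=56+13 mod 127 = 69 <-- target
Option B: s[2]='h'->'d', delta=(4-8)*13^2 mod 127 = 86, hash=56+86 mod 127 = 15
Option C: s[3]='f'->'b', delta=(2-6)*13^1 mod 127 = 75, hash=56+75 mod 127 = 4
Option D: s[4]='j'->'f', delta=(6-10)*13^0 mod 127 = 123, hash=56+123 mod 127 = 52
Option E: s[3]='f'->'d', delta=(4-6)*13^1 mod 127 = 101, hash=56+101 mod 127 = 30

Answer: A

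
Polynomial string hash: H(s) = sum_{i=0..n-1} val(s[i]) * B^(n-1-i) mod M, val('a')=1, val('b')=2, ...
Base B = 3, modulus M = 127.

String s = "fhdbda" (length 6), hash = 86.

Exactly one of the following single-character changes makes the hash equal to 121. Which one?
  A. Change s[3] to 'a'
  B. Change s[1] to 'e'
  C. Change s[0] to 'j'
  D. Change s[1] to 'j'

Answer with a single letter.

Option A: s[3]='b'->'a', delta=(1-2)*3^2 mod 127 = 118, hash=86+118 mod 127 = 77
Option B: s[1]='h'->'e', delta=(5-8)*3^4 mod 127 = 11, hash=86+11 mod 127 = 97
Option C: s[0]='f'->'j', delta=(10-6)*3^5 mod 127 = 83, hash=86+83 mod 127 = 42
Option D: s[1]='h'->'j', delta=(10-8)*3^4 mod 127 = 35, hash=86+35 mod 127 = 121 <-- target

Answer: D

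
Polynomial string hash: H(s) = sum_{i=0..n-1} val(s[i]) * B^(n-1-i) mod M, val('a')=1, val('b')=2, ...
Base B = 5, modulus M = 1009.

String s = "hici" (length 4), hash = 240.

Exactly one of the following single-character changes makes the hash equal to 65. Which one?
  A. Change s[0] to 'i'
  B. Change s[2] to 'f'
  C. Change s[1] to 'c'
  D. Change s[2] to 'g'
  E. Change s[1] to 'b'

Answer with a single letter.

Option A: s[0]='h'->'i', delta=(9-8)*5^3 mod 1009 = 125, hash=240+125 mod 1009 = 365
Option B: s[2]='c'->'f', delta=(6-3)*5^1 mod 1009 = 15, hash=240+15 mod 1009 = 255
Option C: s[1]='i'->'c', delta=(3-9)*5^2 mod 1009 = 859, hash=240+859 mod 1009 = 90
Option D: s[2]='c'->'g', delta=(7-3)*5^1 mod 1009 = 20, hash=240+20 mod 1009 = 260
Option E: s[1]='i'->'b', delta=(2-9)*5^2 mod 1009 = 834, hash=240+834 mod 1009 = 65 <-- target

Answer: E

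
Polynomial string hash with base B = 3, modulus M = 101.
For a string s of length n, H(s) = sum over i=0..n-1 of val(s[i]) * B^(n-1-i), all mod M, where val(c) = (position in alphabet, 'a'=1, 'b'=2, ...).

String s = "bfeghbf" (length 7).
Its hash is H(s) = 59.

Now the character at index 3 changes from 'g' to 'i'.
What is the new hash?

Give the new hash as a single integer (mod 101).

Answer: 12

Derivation:
val('g') = 7, val('i') = 9
Position k = 3, exponent = n-1-k = 3
B^3 mod M = 3^3 mod 101 = 27
Delta = (9 - 7) * 27 mod 101 = 54
New hash = (59 + 54) mod 101 = 12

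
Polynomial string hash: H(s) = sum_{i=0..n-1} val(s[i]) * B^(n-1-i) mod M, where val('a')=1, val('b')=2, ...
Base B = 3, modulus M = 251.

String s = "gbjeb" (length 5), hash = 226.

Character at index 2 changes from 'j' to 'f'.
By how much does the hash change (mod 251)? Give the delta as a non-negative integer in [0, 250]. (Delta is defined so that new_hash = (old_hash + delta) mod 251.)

Delta formula: (val(new) - val(old)) * B^(n-1-k) mod M
  val('f') - val('j') = 6 - 10 = -4
  B^(n-1-k) = 3^2 mod 251 = 9
  Delta = -4 * 9 mod 251 = 215

Answer: 215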